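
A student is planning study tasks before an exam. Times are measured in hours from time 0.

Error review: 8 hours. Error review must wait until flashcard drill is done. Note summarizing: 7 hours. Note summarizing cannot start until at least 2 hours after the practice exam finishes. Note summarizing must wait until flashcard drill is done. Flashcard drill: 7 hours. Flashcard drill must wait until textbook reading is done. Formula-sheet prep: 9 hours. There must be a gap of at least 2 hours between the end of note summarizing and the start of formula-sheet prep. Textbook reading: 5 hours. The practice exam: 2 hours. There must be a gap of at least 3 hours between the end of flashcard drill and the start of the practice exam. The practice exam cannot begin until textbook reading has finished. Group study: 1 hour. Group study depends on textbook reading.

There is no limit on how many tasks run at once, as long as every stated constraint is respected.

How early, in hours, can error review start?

12

Textbook reading can start immediately at hour 0; it finishes at hour 5.
After textbook reading (finishes hour 5), flashcard drill can start at hour 5 and finishes at hour 12.
Error review waits on flashcard drill (finishes hour 12), so the earliest it can start is hour 12.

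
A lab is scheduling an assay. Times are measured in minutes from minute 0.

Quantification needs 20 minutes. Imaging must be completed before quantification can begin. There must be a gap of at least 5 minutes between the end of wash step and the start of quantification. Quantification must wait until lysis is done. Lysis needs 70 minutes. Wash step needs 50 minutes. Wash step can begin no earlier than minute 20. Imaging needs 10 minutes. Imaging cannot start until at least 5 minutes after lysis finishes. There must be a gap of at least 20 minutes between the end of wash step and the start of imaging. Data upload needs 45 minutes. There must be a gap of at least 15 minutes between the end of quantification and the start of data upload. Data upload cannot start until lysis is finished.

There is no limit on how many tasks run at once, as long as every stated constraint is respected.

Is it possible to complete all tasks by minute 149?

After its own release at minute 20, wash step can start at minute 20 and finishes at minute 70.
Lysis has no prerequisites, so it starts at minute 0 and finishes at minute 70.
Imaging has to wait for lysis (finishes minute 70, plus 5-minute gap → minute 75); wash step (finishes minute 70, plus 20-minute gap → minute 90). The latest of these is minute 90, so imaging runs minute 90 to 90 + 10 = minute 100.
Quantification needs all of imaging (finishes minute 100); wash step (finishes minute 70, plus 5-minute gap → minute 75); lysis (finishes minute 70). That puts its earliest start at minute 100; it finishes at 100 + 20 = minute 120.
Data upload has to wait for quantification (finishes minute 120, plus 15-minute gap → minute 135); lysis (finishes minute 70). The latest of these is minute 135, so data upload runs minute 135 to 135 + 45 = minute 180.
The earliest everything can be done is minute 180, which is after the deadline of 149, so it is not possible.

No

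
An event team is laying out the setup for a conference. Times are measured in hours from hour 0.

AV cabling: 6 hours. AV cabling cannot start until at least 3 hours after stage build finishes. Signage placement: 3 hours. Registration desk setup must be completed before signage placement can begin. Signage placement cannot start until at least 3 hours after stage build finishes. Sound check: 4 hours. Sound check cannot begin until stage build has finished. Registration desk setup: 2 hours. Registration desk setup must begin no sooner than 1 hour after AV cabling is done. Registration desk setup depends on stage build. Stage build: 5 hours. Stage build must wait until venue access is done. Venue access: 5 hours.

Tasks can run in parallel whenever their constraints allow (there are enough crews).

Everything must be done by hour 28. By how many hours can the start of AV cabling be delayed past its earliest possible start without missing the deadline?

3

Venue access can start immediately at hour 0; it finishes at hour 5.
Stage build waits on venue access (finishes hour 5), so it starts at hour 5 and finishes at 5 + 5 = hour 10.
AV cabling cannot begin until stage build (finishes hour 10, plus 3-hour gap → hour 13). It runs from hour 13 to 13 + 6 = hour 19.

Working backward from the deadline:
Signage placement has no dependents, so it just needs to finish by hour 28. Starting by 28 − 3 = hour 25 achieves that.
Registration desk setup must finish before signage placement (must start by hour 25). With a 2-hour duration, registration desk setup must start by 25 − 2 = hour 23.
AV cabling feeds into registration desk setup (must start by hour 23, minus 1-hour gap → hour 22); so AV cabling must finish by hour 22 and therefore start by hour 16.
So AV cabling can start as early as hour 13 and as late as hour 16, giving 16 − 13 = 3 hours of slack.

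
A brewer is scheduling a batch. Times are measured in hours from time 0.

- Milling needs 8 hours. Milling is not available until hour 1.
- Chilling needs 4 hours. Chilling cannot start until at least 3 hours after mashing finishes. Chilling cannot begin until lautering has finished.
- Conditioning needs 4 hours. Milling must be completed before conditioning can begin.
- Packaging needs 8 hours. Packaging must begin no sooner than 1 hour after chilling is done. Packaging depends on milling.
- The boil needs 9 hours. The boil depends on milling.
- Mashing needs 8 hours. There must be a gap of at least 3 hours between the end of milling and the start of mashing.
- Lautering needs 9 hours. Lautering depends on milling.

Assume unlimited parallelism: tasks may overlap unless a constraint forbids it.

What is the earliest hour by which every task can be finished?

36

Milling waits on its own release at hour 1, so it starts at hour 1 and finishes at 1 + 8 = hour 9.
After milling (finishes hour 9), conditioning can start at hour 9 and finishes at hour 13.
The boil waits on milling (finishes hour 9), so it starts at hour 9 and finishes at 9 + 9 = hour 18.
Lautering cannot begin until milling (finishes hour 9). It runs from hour 9 to 9 + 9 = hour 18.
Mashing waits on milling (finishes hour 9, plus 3-hour gap → hour 12), so it starts at hour 12 and finishes at 12 + 8 = hour 20.
Chilling cannot start until mashing (finishes hour 20, plus 3-hour gap → hour 23); lautering (finishes hour 18). The controlling bound is hour 23, so chilling finishes at 23 + 4 = hour 27.
Packaging needs all of chilling (finishes hour 27, plus 1-hour gap → hour 28); milling (finishes hour 9). That puts its earliest start at hour 28; it finishes at 28 + 8 = hour 36.
All tasks are finished once the last one completes. Finish times: Milling at 9, Mashing at 20, Lautering at 18, The boil at 18, Chilling at 27, Conditioning at 13, Packaging at 36. The latest is hour 36.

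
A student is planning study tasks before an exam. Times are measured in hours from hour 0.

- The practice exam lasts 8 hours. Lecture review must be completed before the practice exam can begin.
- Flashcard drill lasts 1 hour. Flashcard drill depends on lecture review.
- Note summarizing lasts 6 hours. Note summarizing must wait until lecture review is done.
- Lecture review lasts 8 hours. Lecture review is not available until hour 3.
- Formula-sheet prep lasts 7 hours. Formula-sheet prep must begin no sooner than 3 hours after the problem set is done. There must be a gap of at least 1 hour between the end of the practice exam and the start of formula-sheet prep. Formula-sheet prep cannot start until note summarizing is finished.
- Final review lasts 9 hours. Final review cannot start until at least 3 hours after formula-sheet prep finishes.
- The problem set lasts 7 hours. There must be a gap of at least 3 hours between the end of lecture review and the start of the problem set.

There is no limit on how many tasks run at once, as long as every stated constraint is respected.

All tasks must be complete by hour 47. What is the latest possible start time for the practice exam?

Final review has no dependents, so it just needs to finish by hour 47. Starting by 47 − 9 = hour 38 achieves that.
Since final review (must start by hour 38, minus 3-hour gap → hour 35) depends on it, formula-sheet prep must finish by hour 35. Backing off its 7-hour duration gives a latest start of hour 28.
The practice exam must finish before formula-sheet prep (must start by hour 28, minus 1-hour gap → hour 27). With an 8-hour duration, the practice exam must start by 27 − 8 = hour 19.

19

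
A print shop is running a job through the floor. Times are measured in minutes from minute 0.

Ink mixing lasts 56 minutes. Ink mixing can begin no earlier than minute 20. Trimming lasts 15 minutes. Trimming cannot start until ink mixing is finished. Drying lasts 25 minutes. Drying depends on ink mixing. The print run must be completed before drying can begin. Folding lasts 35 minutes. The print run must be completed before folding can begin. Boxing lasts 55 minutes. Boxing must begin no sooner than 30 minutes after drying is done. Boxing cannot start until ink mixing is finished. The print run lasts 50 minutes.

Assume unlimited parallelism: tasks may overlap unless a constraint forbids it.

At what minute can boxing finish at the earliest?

186

Nothing blocks the print run, so it runs from minute 0 to minute 50.
Ink mixing cannot begin until its own release at minute 20. It runs from minute 20 to 20 + 56 = minute 76.
Drying has to wait for ink mixing (finishes minute 76); the print run (finishes minute 50). The latest of these is minute 76, so drying runs minute 76 to 76 + 25 = minute 101.
Boxing needs all of drying (finishes minute 101, plus 30-minute gap → minute 131); ink mixing (finishes minute 76). That puts its earliest start at minute 131; it finishes at 131 + 55 = minute 186.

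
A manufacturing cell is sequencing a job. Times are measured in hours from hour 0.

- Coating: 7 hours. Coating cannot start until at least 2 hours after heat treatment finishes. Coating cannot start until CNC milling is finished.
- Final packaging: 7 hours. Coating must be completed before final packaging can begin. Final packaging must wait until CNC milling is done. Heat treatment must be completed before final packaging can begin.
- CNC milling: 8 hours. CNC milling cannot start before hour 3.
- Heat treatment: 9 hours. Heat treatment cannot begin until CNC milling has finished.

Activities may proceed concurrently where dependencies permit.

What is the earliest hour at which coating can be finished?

29

After its own release at hour 3, CNC milling can start at hour 3 and finishes at hour 11.
Heat treatment cannot begin until CNC milling (finishes hour 11). It runs from hour 11 to 11 + 9 = hour 20.
Coating has to wait for heat treatment (finishes hour 20, plus 2-hour gap → hour 22); CNC milling (finishes hour 11). The latest of these is hour 22, so coating runs hour 22 to 22 + 7 = hour 29.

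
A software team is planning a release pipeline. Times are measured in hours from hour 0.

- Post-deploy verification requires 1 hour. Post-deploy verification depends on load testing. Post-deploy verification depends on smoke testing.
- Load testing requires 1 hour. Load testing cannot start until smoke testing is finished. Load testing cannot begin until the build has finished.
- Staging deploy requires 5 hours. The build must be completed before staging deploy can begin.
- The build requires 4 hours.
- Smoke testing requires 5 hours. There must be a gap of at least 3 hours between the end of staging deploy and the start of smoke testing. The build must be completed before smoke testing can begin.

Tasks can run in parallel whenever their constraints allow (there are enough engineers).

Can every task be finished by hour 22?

Yes

The build can start immediately at hour 0; it finishes at hour 4.
Staging deploy cannot begin until the build (finishes hour 4). It runs from hour 4 to 4 + 5 = hour 9.
Smoke testing has to wait for staging deploy (finishes hour 9, plus 3-hour gap → hour 12); the build (finishes hour 4). The latest of these is hour 12, so smoke testing runs hour 12 to 12 + 5 = hour 17.
Load testing needs all of smoke testing (finishes hour 17); the build (finishes hour 4). That puts its earliest start at hour 17; it finishes at 17 + 1 = hour 18.
Post-deploy verification cannot start until load testing (finishes hour 18); smoke testing (finishes hour 17). The controlling bound is hour 18, so post-deploy verification finishes at 18 + 1 = hour 19.
Every task is finished by hour 19, which is no later than the deadline of 22, so the schedule is feasible.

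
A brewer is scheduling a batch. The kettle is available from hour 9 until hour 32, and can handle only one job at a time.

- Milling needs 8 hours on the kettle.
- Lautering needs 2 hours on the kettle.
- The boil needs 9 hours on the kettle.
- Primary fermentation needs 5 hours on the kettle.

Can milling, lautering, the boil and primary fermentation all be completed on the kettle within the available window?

The kettle window is 32 − 9 = 23 hours.
Running back to back, the jobs need 8 + 2 + 9 + 5 = 24 hours on the kettle.
Since 24 > 23, they cannot all fit.

No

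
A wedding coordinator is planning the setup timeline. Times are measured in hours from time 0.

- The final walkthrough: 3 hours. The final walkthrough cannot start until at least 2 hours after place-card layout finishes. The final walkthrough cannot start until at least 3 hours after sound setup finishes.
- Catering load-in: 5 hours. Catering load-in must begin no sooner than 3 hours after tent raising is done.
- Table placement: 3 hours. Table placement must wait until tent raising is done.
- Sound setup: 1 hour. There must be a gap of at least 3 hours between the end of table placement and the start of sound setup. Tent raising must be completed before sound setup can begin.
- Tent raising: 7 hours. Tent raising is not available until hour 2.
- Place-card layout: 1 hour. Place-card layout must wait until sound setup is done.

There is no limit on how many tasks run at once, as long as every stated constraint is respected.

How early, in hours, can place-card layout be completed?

17

After its own release at hour 2, tent raising can start at hour 2 and finishes at hour 9.
After tent raising (finishes hour 9), table placement can start at hour 9 and finishes at hour 12.
Sound setup cannot start until table placement (finishes hour 12, plus 3-hour gap → hour 15); tent raising (finishes hour 9). The controlling bound is hour 15, so sound setup finishes at 15 + 1 = hour 16.
After sound setup (finishes hour 16), place-card layout can start at hour 16 and finishes at hour 17.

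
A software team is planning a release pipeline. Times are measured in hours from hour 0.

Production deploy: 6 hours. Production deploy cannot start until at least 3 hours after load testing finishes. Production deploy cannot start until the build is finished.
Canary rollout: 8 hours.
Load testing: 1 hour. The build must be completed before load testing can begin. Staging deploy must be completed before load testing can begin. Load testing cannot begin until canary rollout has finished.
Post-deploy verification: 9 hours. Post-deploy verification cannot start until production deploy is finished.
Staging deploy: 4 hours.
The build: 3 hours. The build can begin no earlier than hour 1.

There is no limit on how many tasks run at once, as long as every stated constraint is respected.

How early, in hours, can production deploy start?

12

Nothing blocks canary rollout, so it runs from hour 0 to hour 8.
Nothing blocks staging deploy, so it runs from hour 0 to hour 4.
The build waits on its own release at hour 1, so it starts at hour 1 and finishes at 1 + 3 = hour 4.
For load testing: the build (finishes hour 4); staging deploy (finishes hour 4); canary rollout (finishes hour 8). Taking the maximum gives a start of hour 8, and it finishes at 8 + 1 = hour 9.
Production deploy waits on load testing (finishes hour 9, plus 3-hour gap → hour 12); the build (finishes hour 4). The latest of these is hour 12, which is the earliest production deploy can start.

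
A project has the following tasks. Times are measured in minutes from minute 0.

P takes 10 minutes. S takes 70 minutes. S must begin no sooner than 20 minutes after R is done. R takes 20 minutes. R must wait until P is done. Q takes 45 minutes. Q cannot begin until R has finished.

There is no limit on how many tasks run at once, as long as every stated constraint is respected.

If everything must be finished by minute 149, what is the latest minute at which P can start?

29

Nothing follows Q; the deadline of minute 149 is its only limit. It must start by 149 − 45 = minute 104.
S must finish by minute 149; it takes 70 minutes, so it must start by 149 − 70 = minute 79.
For R: Q (must start by minute 104); S (must start by minute 79, minus 20-minute gap → minute 59). The most restrictive is minute 59; with a 20-minute duration, R must start by minute 39.
P must finish before R (must start by minute 39). With a 10-minute duration, P must start by 39 − 10 = minute 29.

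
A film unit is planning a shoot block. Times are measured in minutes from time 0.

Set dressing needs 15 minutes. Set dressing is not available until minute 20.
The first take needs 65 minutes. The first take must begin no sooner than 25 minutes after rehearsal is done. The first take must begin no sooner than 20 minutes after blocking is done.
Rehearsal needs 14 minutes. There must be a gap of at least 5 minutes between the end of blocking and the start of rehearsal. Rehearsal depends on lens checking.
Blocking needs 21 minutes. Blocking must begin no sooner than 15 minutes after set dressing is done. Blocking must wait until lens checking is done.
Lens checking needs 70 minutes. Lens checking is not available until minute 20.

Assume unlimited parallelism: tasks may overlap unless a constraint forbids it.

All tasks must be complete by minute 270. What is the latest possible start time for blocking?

To finish by minute 270, the first take (duration 65) must start no later than minute 205.
Rehearsal feeds into the first take (must start by minute 205, minus 25-minute gap → minute 180); so rehearsal must finish by minute 180 and therefore start by minute 166.
Blocking has several dependents: rehearsal (must start by minute 166, minus 5-minute gap → minute 161); the first take (must start by minute 205, minus 20-minute gap → minute 185). The earliest of those limits is minute 161, so blocking must start by 161 − 21 = minute 140.

140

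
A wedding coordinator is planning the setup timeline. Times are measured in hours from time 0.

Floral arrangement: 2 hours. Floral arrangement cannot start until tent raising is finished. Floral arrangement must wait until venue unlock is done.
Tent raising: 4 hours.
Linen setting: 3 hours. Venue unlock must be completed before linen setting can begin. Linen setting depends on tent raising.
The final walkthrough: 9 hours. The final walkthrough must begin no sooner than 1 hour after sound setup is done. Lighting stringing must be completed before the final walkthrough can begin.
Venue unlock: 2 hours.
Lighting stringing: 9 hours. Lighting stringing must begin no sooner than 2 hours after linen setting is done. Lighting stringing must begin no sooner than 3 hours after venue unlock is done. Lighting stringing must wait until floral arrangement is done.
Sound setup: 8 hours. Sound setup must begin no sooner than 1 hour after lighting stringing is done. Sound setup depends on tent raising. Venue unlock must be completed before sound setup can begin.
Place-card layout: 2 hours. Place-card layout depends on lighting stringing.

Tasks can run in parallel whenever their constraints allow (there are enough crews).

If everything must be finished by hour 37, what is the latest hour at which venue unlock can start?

2

The final walkthrough must finish by hour 37; it takes 9 hours, so it must start by 37 − 9 = hour 28.
Sound setup must finish before the final walkthrough (must start by hour 28, minus 1-hour gap → hour 27). With an 8-hour duration, sound setup must start by 27 − 8 = hour 19.
To finish by hour 37, place-card layout (duration 2) must start no later than hour 35.
For lighting stringing: sound setup (must start by hour 19, minus 1-hour gap → hour 18); place-card layout (must start by hour 35); the final walkthrough (must start by hour 28). The most restrictive is hour 18; with a 9-hour duration, lighting stringing must start by hour 9.
Linen setting must finish before lighting stringing (must start by hour 9, minus 2-hour gap → hour 7). With a 3-hour duration, linen setting must start by 7 − 3 = hour 4.
Since lighting stringing (must start by hour 9) depends on it, floral arrangement must finish by hour 9. Backing off its 2-hour duration gives a latest start of hour 7.
Venue unlock must finish in time for linen setting (must start by hour 4); floral arrangement (must start by hour 7); lighting stringing (must start by hour 9, minus 3-hour gap → hour 6); sound setup (must start by hour 19). The tightest is hour 4, so venue unlock must start by 4 − 2 = hour 2.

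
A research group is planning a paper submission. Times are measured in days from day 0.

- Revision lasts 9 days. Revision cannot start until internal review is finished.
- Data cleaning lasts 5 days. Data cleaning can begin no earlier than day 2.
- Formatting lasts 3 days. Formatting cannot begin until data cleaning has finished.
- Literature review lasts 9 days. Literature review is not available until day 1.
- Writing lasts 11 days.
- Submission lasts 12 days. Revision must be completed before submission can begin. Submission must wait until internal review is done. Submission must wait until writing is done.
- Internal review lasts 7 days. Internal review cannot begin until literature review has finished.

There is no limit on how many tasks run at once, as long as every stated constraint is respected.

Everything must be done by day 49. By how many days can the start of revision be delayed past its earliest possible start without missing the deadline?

Literature review cannot begin until its own release at day 1. It runs from day 1 to 1 + 9 = day 10.
Internal review waits on literature review (finishes day 10), so it starts at day 10 and finishes at 10 + 7 = day 17.
After internal review (finishes day 17), revision can start at day 17 and finishes at day 26.

Working backward from the deadline:
Nothing follows submission; the deadline of day 49 is its only limit. It must start by 49 − 12 = day 37.
Since submission (must start by day 37) depends on it, revision must finish by day 37. Backing off its 9-day duration gives a latest start of day 28.
So revision can start as early as day 17 and as late as day 28, giving 28 − 17 = 11 days of slack.

11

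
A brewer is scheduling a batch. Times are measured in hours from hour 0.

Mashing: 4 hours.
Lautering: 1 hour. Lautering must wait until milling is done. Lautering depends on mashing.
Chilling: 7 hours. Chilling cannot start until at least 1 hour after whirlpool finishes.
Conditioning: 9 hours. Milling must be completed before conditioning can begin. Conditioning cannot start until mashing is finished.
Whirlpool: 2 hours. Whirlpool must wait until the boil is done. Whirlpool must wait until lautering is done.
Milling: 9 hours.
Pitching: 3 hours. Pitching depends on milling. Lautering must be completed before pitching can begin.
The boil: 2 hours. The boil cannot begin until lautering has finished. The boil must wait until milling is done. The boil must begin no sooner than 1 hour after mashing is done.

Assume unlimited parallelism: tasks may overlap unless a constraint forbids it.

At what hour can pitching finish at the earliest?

Nothing blocks mashing, so it runs from hour 0 to hour 4.
Nothing blocks milling, so it runs from hour 0 to hour 9.
Lautering needs all of milling (finishes hour 9); mashing (finishes hour 4). That puts its earliest start at hour 9; it finishes at 9 + 1 = hour 10.
Pitching has to wait for milling (finishes hour 9); lautering (finishes hour 10). The latest of these is hour 10, so pitching runs hour 10 to 10 + 3 = hour 13.

13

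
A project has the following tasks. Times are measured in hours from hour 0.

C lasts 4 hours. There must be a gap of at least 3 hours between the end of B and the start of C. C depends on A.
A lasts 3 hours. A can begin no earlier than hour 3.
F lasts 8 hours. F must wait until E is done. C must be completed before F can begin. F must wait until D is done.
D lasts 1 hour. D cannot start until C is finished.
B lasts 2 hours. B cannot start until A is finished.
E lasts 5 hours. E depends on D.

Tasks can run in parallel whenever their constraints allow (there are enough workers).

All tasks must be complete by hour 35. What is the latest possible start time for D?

F must finish by hour 35; it takes 8 hours, so it must start by 35 − 8 = hour 27.
Since F (must start by hour 27) depends on it, E must finish by hour 27. Backing off its 5-hour duration gives a latest start of hour 22.
D must finish in time for E (must start by hour 22); F (must start by hour 27). The tightest is hour 22, so D must start by 22 − 1 = hour 21.

21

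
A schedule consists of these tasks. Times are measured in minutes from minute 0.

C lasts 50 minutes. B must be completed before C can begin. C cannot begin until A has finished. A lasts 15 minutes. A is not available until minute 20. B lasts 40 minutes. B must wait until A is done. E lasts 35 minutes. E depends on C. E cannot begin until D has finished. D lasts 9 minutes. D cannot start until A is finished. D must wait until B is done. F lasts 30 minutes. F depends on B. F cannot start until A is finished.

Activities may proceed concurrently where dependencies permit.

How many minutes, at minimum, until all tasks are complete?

160

A waits on its own release at minute 20, so it starts at minute 20 and finishes at 20 + 15 = minute 35.
After A (finishes minute 35), B can start at minute 35 and finishes at minute 75.
F needs all of B (finishes minute 75); A (finishes minute 35). That puts its earliest start at minute 75; it finishes at 75 + 30 = minute 105.
D has to wait for A (finishes minute 35); B (finishes minute 75). The latest of these is minute 75, so D runs minute 75 to 75 + 9 = minute 84.
C cannot start until B (finishes minute 75); A (finishes minute 35). The controlling bound is minute 75, so C finishes at 75 + 50 = minute 125.
E has to wait for C (finishes minute 125); D (finishes minute 84). The latest of these is minute 125, so E runs minute 125 to 125 + 35 = minute 160.
All tasks are finished once the last one completes. Finish times: A at 35, B at 75, C at 125, D at 84, E at 160, F at 105. The latest is minute 160.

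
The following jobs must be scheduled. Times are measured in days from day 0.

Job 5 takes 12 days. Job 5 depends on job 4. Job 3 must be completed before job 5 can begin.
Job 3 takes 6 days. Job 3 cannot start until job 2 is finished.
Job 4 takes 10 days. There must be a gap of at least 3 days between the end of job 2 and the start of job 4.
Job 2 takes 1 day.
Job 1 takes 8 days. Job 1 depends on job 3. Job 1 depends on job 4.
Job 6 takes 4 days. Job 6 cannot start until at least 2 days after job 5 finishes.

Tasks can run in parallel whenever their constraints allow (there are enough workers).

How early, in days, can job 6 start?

Job 2 can start immediately at day 0; it finishes at day 1.
Job 4 waits on job 2 (finishes day 1, plus 3-day gap → day 4), so it starts at day 4 and finishes at 4 + 10 = day 14.
Job 3 cannot begin until job 2 (finishes day 1). It runs from day 1 to 1 + 6 = day 7.
For job 5: job 4 (finishes day 14); job 3 (finishes day 7). Taking the maximum gives a start of day 14, and it finishes at 14 + 12 = day 26.
Job 6 waits on job 5 (finishes day 26, plus 2-day gap → day 28), so the earliest it can start is day 28.

28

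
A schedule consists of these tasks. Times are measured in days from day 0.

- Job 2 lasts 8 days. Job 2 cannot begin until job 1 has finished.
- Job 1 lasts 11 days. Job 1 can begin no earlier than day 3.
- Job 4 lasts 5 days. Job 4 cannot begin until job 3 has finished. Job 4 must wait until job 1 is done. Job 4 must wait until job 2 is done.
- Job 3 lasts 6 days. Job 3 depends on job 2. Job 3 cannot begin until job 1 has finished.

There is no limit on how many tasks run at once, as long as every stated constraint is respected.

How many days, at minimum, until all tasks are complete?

33

After its own release at day 3, job 1 can start at day 3 and finishes at day 14.
After job 1 (finishes day 14), job 2 can start at day 14 and finishes at day 22.
Job 3 has to wait for job 2 (finishes day 22); job 1 (finishes day 14). The latest of these is day 22, so job 3 runs day 22 to 22 + 6 = day 28.
For job 4: job 3 (finishes day 28); job 1 (finishes day 14); job 2 (finishes day 22). Taking the maximum gives a start of day 28, and it finishes at 28 + 5 = day 33.
All tasks are finished once the last one completes. Finish times: Job 1 at 14, Job 2 at 22, Job 3 at 28, Job 4 at 33. The latest is day 33.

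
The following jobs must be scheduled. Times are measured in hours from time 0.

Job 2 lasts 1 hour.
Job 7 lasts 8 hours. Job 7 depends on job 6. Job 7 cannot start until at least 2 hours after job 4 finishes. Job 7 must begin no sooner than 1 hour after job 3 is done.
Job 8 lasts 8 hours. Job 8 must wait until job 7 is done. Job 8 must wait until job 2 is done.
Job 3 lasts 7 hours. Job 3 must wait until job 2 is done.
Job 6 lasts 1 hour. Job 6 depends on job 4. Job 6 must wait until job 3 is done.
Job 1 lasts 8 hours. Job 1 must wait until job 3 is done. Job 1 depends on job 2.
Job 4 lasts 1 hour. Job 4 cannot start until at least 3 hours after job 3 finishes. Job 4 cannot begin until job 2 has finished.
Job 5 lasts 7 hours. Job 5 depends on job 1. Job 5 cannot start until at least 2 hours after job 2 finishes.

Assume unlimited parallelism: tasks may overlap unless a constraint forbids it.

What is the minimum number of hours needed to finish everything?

30

Job 2 can start immediately at hour 0; it finishes at hour 1.
Job 3 cannot begin until job 2 (finishes hour 1). It runs from hour 1 to 1 + 7 = hour 8.
For job 4: job 3 (finishes hour 8, plus 3-hour gap → hour 11); job 2 (finishes hour 1). Taking the maximum gives a start of hour 11, and it finishes at 11 + 1 = hour 12.
Job 6 has to wait for job 4 (finishes hour 12); job 3 (finishes hour 8). The latest of these is hour 12, so job 6 runs hour 12 to 12 + 1 = hour 13.
Job 7 needs all of job 6 (finishes hour 13); job 4 (finishes hour 12, plus 2-hour gap → hour 14); job 3 (finishes hour 8, plus 1-hour gap → hour 9). That puts its earliest start at hour 14; it finishes at 14 + 8 = hour 22.
Job 8 needs all of job 7 (finishes hour 22); job 2 (finishes hour 1). That puts its earliest start at hour 22; it finishes at 22 + 8 = hour 30.
Job 1 has to wait for job 3 (finishes hour 8); job 2 (finishes hour 1). The latest of these is hour 8, so job 1 runs hour 8 to 8 + 8 = hour 16.
Job 5 cannot start until job 1 (finishes hour 16); job 2 (finishes hour 1, plus 2-hour gap → hour 3). The controlling bound is hour 16, so job 5 finishes at 16 + 7 = hour 23.
All tasks are finished once the last one completes. Finish times: Job 1 at 16, Job 2 at 1, Job 3 at 8, Job 4 at 12, Job 5 at 23, Job 6 at 13, Job 7 at 22, Job 8 at 30. The latest is hour 30.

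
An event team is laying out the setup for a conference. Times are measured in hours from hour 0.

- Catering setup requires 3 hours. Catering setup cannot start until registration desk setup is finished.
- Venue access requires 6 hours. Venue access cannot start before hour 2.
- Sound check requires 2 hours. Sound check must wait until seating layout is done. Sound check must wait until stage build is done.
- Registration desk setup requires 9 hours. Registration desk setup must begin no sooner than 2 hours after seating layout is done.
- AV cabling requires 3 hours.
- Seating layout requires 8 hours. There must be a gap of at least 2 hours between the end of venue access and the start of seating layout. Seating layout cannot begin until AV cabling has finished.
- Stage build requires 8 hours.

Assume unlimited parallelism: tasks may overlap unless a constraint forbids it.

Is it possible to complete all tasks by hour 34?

Yes

Nothing blocks AV cabling, so it runs from hour 0 to hour 3.
Stage build has no prerequisites, so it starts at hour 0 and finishes at hour 8.
Venue access waits on its own release at hour 2, so it starts at hour 2 and finishes at 2 + 6 = hour 8.
Seating layout cannot start until venue access (finishes hour 8, plus 2-hour gap → hour 10); AV cabling (finishes hour 3). The controlling bound is hour 10, so seating layout finishes at 10 + 8 = hour 18.
Sound check has to wait for seating layout (finishes hour 18); stage build (finishes hour 8). The latest of these is hour 18, so sound check runs hour 18 to 18 + 2 = hour 20.
After seating layout (finishes hour 18, plus 2-hour gap → hour 20), registration desk setup can start at hour 20 and finishes at hour 29.
After registration desk setup (finishes hour 29), catering setup can start at hour 29 and finishes at hour 32.
Every task is finished by hour 32, which is no later than the deadline of 34, so the schedule is feasible.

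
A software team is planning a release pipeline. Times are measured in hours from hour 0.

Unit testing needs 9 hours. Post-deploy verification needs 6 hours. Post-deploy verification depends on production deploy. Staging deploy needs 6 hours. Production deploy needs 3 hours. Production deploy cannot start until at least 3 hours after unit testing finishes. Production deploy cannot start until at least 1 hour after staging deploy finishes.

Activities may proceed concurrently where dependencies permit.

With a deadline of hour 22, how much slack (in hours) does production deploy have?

1

Nothing blocks staging deploy, so it runs from hour 0 to hour 6.
Unit testing has no prerequisites, so it starts at hour 0 and finishes at hour 9.
Production deploy cannot start until unit testing (finishes hour 9, plus 3-hour gap → hour 12); staging deploy (finishes hour 6, plus 1-hour gap → hour 7). The controlling bound is hour 12, so production deploy finishes at 12 + 3 = hour 15.

Working backward from the deadline:
To finish by hour 22, post-deploy verification (duration 6) must start no later than hour 16.
Production deploy feeds into post-deploy verification (must start by hour 16); so production deploy must finish by hour 16 and therefore start by hour 13.
So production deploy can start as early as hour 12 and as late as hour 13, giving 13 − 12 = 1 hour of slack.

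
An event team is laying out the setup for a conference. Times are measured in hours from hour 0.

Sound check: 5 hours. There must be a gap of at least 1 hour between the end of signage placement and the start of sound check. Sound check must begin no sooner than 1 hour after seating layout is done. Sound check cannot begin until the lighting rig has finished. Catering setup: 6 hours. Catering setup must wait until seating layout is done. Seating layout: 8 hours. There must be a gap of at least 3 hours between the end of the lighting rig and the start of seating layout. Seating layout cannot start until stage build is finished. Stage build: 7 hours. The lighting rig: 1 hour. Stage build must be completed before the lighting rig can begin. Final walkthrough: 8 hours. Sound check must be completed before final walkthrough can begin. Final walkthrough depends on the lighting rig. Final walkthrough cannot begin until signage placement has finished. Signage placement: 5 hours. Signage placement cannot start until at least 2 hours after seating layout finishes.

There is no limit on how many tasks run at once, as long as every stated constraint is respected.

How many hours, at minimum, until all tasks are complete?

40

Stage build has no prerequisites, so it starts at hour 0 and finishes at hour 7.
The lighting rig cannot begin until stage build (finishes hour 7). It runs from hour 7 to 7 + 1 = hour 8.
Seating layout has to wait for the lighting rig (finishes hour 8, plus 3-hour gap → hour 11); stage build (finishes hour 7). The latest of these is hour 11, so seating layout runs hour 11 to 11 + 8 = hour 19.
Catering setup cannot begin until seating layout (finishes hour 19). It runs from hour 19 to 19 + 6 = hour 25.
Signage placement cannot begin until seating layout (finishes hour 19, plus 2-hour gap → hour 21). It runs from hour 21 to 21 + 5 = hour 26.
Sound check has to wait for signage placement (finishes hour 26, plus 1-hour gap → hour 27); seating layout (finishes hour 19, plus 1-hour gap → hour 20); the lighting rig (finishes hour 8). The latest of these is hour 27, so sound check runs hour 27 to 27 + 5 = hour 32.
Final walkthrough has to wait for sound check (finishes hour 32); the lighting rig (finishes hour 8); signage placement (finishes hour 26). The latest of these is hour 32, so final walkthrough runs hour 32 to 32 + 8 = hour 40.
All tasks are finished once the last one completes. Finish times: Stage build at 7, The lighting rig at 8, Seating layout at 19, Signage placement at 26, Catering setup at 25, Sound check at 32, Final walkthrough at 40. The latest is hour 40.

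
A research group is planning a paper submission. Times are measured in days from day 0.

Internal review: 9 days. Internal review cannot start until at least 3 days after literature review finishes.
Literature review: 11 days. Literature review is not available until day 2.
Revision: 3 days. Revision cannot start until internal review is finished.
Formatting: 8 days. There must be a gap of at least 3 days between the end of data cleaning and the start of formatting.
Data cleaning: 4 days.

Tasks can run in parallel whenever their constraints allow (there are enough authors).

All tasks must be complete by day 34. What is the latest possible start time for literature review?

Revision must finish by day 34; it takes 3 days, so it must start by 34 − 3 = day 31.
Internal review feeds into revision (must start by day 31); so internal review must finish by day 31 and therefore start by day 22.
Literature review feeds into internal review (must start by day 22, minus 3-day gap → day 19); so literature review must finish by day 19 and therefore start by day 8.

8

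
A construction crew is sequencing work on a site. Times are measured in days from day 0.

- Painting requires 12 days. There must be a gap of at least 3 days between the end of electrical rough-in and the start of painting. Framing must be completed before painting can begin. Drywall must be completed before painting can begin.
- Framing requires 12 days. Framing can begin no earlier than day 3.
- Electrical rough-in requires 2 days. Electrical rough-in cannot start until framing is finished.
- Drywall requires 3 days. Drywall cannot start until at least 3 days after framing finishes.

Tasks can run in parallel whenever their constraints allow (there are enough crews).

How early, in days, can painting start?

Framing cannot begin until its own release at day 3. It runs from day 3 to 3 + 12 = day 15.
Drywall cannot begin until framing (finishes day 15, plus 3-day gap → day 18). It runs from day 18 to 18 + 3 = day 21.
After framing (finishes day 15), electrical rough-in can start at day 15 and finishes at day 17.
Painting waits on electrical rough-in (finishes day 17, plus 3-day gap → day 20); framing (finishes day 15); drywall (finishes day 21). The latest of these is day 21, which is the earliest painting can start.

21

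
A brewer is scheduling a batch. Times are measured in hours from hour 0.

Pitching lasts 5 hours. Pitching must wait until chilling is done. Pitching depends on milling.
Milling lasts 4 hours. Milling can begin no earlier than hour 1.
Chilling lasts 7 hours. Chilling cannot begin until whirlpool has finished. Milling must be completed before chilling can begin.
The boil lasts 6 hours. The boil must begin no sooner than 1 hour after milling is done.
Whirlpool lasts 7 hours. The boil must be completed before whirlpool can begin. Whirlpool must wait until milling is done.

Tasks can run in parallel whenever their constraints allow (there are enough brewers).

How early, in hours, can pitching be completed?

After its own release at hour 1, milling can start at hour 1 and finishes at hour 5.
The boil cannot begin until milling (finishes hour 5, plus 1-hour gap → hour 6). It runs from hour 6 to 6 + 6 = hour 12.
For whirlpool: the boil (finishes hour 12); milling (finishes hour 5). Taking the maximum gives a start of hour 12, and it finishes at 12 + 7 = hour 19.
Chilling needs all of whirlpool (finishes hour 19); milling (finishes hour 5). That puts its earliest start at hour 19; it finishes at 19 + 7 = hour 26.
Pitching has to wait for chilling (finishes hour 26); milling (finishes hour 5). The latest of these is hour 26, so pitching runs hour 26 to 26 + 5 = hour 31.

31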